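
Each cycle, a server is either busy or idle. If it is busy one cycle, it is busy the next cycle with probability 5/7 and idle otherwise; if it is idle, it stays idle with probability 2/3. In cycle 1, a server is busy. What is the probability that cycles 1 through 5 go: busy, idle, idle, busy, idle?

Cycle 1 is given. For each transition, use the conditional probability from the current state:
P(idle | busy) = 2/7; P(idle | idle) = 2/3; P(busy | idle) = 1/3; P(idle | busy) = 2/7.
P = 2/7 × 2/3 × 1/3 × 2/7 = 8/441.

8/441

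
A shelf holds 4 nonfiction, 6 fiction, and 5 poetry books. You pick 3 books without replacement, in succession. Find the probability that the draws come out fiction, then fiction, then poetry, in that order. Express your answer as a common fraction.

5/91

Chain rule:
P = 6/15 × 5/14 × 5/13 = 150/2730 = 5/91.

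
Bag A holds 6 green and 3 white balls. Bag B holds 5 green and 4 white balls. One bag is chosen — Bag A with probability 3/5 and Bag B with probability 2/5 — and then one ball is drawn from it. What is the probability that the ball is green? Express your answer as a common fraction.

From Bag A: P(green) = 6/9.
From Bag B: P(green) = 5/9.
Total probability = (3/5)(6/9) + (2/5)(5/9) = 28/45.

28/45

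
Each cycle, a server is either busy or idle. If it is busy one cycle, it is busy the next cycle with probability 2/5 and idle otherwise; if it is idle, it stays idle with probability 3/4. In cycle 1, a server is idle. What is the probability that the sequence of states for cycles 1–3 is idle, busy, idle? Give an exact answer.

3/20

Cycle 1 is given. For each transition, use the conditional probability from the current state:
P(busy | idle) = 1/4; P(idle | busy) = 3/5.
P = 1/4 × 3/5 = 3/20.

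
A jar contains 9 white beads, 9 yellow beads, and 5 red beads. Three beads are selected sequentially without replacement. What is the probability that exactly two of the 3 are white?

One ordering (white drawn first) has probability 9/23 × 8/22 × 14/21 = 1008/10626 = 24/253.
There are C(3,2) = 3 such orderings, each equally likely, so P = 3 × 24/253 = 72/253.

72/253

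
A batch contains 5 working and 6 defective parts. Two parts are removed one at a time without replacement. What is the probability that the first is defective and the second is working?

3/11

Multiply the probability of each draw given the previous ones:
P = 6/11 × 5/10 = 30/110 = 3/11.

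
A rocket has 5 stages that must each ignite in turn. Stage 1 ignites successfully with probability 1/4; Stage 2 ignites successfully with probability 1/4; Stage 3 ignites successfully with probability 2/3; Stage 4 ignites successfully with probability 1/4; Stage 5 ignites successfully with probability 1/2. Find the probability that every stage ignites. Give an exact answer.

The events are sequential, so multiply the conditional probabilities:
P = 1/4 × 1/4 × 2/3 × 1/4 × 1/2 = 2/384 = 1/192.

1/192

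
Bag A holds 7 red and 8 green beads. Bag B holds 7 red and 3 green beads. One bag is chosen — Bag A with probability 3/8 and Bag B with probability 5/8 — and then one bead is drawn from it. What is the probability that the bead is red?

49/80

From Bag A: P(red) = 7/15.
From Bag B: P(red) = 7/10.
Total probability = (3/8)(7/15) + (5/8)(7/10) = 49/80.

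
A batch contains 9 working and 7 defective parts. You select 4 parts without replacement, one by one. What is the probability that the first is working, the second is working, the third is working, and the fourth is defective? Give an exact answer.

Each draw changes the counts, so multiply the conditional probabilities along the sequence:
P = 9/16 × 8/15 × 7/14 × 7/13 = 3528/43680 = 21/260.

21/260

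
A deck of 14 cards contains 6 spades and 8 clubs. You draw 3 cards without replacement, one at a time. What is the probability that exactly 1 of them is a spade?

One ordering (a spade drawn first) has probability 6/14 × 8/13 × 7/12 = 336/2184 = 2/13.
There are C(3,1) = 3 such orderings, each equally likely, so P = 3 × 2/13 = 6/13.

6/13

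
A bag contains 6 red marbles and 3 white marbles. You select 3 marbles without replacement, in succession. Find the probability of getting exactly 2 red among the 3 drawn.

One ordering (red drawn first) has probability 6/9 × 5/8 × 3/7 = 90/504 = 5/28.
There are C(3,2) = 3 such orderings, each equally likely, so P = 3 × 5/28 = 15/28.

15/28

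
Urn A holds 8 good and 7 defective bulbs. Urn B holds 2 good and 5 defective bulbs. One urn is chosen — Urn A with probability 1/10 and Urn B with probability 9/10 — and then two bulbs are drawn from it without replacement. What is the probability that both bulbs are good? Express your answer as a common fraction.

73/1050

From Urn A: P(both good) = (8/15)(7/14) = 4/15.
From Urn B: P(both good) = (2/7)(1/6) = 1/21.
Total probability = (1/10)(4/15) + (9/10)(1/21) = 73/1050.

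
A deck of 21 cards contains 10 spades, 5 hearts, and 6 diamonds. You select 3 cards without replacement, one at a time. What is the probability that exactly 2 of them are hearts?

One ordering (hearts drawn first) has probability 5/21 × 4/20 × 16/19 = 320/7980 = 16/399.
There are C(3,2) = 3 such orderings, each equally likely, so P = 3 × 16/399 = 16/133.

16/133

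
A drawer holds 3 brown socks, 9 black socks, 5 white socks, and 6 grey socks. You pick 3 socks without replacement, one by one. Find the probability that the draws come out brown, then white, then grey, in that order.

15/1771

Multiply the probability of each draw given the previous ones:
P = 3/23 × 5/22 × 6/21 = 90/10626 = 15/1771.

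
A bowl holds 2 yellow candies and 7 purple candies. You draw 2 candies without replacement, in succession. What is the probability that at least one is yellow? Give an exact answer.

P(no yellow) = 7/9 × 6/8 = 42/72 = 7/12.
P(at least one) = 1 − 7/12 = 5/12.

5/12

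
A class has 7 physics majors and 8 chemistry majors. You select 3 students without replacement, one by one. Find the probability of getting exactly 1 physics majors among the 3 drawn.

28/65

One ordering (a physics major drawn first) has probability 7/15 × 8/14 × 7/13 = 392/2730 = 28/195.
There are C(3,1) = 3 such orderings, each equally likely, so P = 3 × 28/195 = 28/65.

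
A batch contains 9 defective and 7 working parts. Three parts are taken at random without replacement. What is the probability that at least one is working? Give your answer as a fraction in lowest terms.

P(no working) = 9/16 × 8/15 × 7/14 = 504/3360 = 3/20.
P(at least one) = 1 − 3/20 = 17/20.

17/20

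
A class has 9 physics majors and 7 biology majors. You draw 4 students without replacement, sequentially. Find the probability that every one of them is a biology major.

P(all biology majors) = 7/16 × 6/15 × 5/14 × 4/13 = 840/43680 = 1/52.

1/52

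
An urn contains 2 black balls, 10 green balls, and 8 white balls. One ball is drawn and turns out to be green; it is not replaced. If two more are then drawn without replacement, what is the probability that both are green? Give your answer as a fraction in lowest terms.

4/19

After the first draw, 9 of the remaining 19 balls are green.
P = 9/19 × 8/18 = 72/342 = 4/19.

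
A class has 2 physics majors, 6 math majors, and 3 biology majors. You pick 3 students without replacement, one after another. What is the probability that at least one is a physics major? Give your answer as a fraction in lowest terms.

27/55

P(no physics majors) = 9/11 × 8/10 × 7/9 = 504/990 = 28/55.
P(at least one) = 1 − 28/55 = 27/55.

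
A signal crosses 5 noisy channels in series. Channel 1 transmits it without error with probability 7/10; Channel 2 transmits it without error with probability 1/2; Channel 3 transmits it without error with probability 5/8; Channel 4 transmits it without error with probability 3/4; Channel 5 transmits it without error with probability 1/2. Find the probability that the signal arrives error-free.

21/256

The events are sequential, so multiply the conditional probabilities:
P = 7/10 × 1/2 × 5/8 × 3/4 × 1/2 = 105/1280 = 21/256.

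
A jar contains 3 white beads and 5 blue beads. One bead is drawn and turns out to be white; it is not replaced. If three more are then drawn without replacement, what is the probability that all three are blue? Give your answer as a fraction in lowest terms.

With the first bead removed, 5 blue remain out of 7.
P = 5/7 × 4/6 × 3/5 = 60/210 = 2/7.

2/7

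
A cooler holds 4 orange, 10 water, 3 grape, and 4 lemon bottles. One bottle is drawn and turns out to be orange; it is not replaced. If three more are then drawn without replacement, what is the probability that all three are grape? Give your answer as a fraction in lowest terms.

With the first bottle removed, 3 grape remain out of 20.
P = 3/20 × 2/19 × 1/18 = 6/6840 = 1/1140.

1/1140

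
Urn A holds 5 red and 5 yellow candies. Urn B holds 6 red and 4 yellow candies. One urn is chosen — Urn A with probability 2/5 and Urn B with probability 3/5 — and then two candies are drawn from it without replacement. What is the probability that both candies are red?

From Urn A: P(both red) = (5/10)(4/9) = 2/9.
From Urn B: P(both red) = (6/10)(5/9) = 1/3.
Total probability = (2/5)(2/9) + (3/5)(1/3) = 13/45.

13/45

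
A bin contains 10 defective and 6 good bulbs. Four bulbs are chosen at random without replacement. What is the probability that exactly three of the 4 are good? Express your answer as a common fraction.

10/91

One ordering (good drawn first) has probability 6/16 × 5/15 × 4/14 × 10/13 = 1200/43680 = 5/182.
There are C(4,3) = 4 such orderings, each equally likely, so P = 4 × 5/182 = 10/91.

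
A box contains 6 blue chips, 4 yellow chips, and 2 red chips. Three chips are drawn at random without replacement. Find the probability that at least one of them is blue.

P(no blue) = 6/12 × 5/11 × 4/10 = 120/1320 = 1/11.
P(at least one) = 1 − 1/11 = 10/11.

10/11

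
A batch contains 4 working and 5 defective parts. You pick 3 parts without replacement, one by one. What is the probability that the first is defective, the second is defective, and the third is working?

Chain rule:
P = 5/9 × 4/8 × 4/7 = 80/504 = 10/63.

10/63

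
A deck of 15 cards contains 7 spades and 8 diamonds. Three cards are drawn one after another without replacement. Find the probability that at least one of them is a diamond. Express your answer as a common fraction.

P(no diamonds) = 7/15 × 6/14 × 5/13 = 210/2730 = 1/13.
P(at least one) = 1 − 1/13 = 12/13.

12/13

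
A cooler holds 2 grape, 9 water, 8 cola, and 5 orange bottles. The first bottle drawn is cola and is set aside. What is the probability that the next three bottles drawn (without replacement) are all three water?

With the first bottle removed, 9 water remain out of 23.
P = 9/23 × 8/22 × 7/21 = 504/10626 = 12/253.

12/253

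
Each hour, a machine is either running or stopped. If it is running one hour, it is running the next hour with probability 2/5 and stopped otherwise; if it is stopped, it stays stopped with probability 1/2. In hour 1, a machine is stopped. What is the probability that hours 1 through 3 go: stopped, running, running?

1/5

Hour 1 is given. For each transition, use the conditional probability from the current state:
P(running | stopped) = 1/2; P(running | running) = 2/5.
P = 1/2 × 2/5 = 2/10 = 1/5.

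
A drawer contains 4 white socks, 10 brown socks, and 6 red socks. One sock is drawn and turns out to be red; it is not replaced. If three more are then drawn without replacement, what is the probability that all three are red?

With the first sock removed, 5 red remain out of 19.
P = 5/19 × 4/18 × 3/17 = 60/5814 = 10/969.

10/969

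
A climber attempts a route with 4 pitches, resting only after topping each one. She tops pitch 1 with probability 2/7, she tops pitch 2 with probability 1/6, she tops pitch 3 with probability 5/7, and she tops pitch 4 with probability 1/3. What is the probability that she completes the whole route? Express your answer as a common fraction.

5/441

Multiplying along the chain,
P = 2/7 × 1/6 × 5/7 × 1/3 = 10/882 = 5/441.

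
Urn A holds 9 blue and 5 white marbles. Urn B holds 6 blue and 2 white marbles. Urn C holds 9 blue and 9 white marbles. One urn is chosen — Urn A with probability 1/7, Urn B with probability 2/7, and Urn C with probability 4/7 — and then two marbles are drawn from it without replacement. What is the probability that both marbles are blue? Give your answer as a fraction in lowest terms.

7451/21658

From Urn A: P(both blue) = (9/14)(8/13) = 36/91.
From Urn B: P(both blue) = (6/8)(5/7) = 15/28.
From Urn C: P(both blue) = (9/18)(8/17) = 4/17.
Total probability = (1/7)(36/91) + (2/7)(15/28) + (4/7)(4/17) = 7451/21658.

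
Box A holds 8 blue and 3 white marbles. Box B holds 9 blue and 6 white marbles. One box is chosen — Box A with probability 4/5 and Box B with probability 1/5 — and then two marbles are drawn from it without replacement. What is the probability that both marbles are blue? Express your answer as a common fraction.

From Box A: P(both blue) = (8/11)(7/10) = 28/55.
From Box B: P(both blue) = (9/15)(8/14) = 12/35.
Total probability = (4/5)(28/55) + (1/5)(12/35) = 916/1925.

916/1925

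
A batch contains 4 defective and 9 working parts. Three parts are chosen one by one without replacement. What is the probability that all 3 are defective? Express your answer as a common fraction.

2/143

P = 4/13 × 3/12 × 2/11 = 24/1716 = 2/143.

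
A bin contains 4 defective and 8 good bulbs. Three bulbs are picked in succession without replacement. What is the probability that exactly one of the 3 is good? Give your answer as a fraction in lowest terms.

12/55

One ordering (good drawn first) has probability 8/12 × 4/11 × 3/10 = 96/1320 = 4/55.
There are C(3,1) = 3 such orderings, each equally likely, so P = 3 × 4/55 = 12/55.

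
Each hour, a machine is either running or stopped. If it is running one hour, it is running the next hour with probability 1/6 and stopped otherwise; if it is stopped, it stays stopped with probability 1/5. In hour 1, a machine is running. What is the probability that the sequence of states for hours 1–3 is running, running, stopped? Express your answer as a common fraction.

Hour 1 is given. For each transition, use the conditional probability from the current state:
P(running | running) = 1/6; P(stopped | running) = 5/6.
P = 1/6 × 5/6 = 5/36.

5/36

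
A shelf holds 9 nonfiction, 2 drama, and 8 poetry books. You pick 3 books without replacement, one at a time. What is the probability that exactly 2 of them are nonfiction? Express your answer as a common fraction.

One ordering (nonfiction drawn first) has probability 9/19 × 8/18 × 10/17 = 720/5814 = 40/323.
There are C(3,2) = 3 such orderings, each equally likely, so P = 3 × 40/323 = 120/323.

120/323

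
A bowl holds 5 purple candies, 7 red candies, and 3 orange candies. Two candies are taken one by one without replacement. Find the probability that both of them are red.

P(all red) = 7/15 × 6/14 = 42/210 = 1/5.

1/5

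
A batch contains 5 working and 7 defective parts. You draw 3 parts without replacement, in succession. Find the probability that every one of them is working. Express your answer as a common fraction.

P = 5/12 × 4/11 × 3/10 = 60/1320 = 1/22.

1/22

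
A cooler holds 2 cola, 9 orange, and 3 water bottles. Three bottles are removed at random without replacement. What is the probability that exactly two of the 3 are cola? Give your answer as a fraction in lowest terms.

One ordering (cola drawn first) has probability 2/14 × 1/13 × 12/12 = 24/2184 = 1/91.
There are C(3,2) = 3 such orderings, each equally likely, so P = 3 × 1/91 = 3/91.

3/91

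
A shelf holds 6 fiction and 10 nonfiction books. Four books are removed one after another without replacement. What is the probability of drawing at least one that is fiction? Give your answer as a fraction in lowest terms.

23/26

P(no fiction) = 10/16 × 9/15 × 8/14 × 7/13 = 5040/43680 = 3/26.
P(at least one) = 1 − 3/26 = 23/26.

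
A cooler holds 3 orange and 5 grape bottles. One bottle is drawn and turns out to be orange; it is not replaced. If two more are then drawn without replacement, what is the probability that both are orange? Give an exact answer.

After the first draw, 2 of the remaining 7 bottles are orange.
P = 2/7 × 1/6 = 2/42 = 1/21.

1/21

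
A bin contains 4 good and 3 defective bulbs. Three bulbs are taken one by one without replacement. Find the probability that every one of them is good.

4/35

P(all good) = 4/7 × 3/6 × 2/5 = 24/210 = 4/35.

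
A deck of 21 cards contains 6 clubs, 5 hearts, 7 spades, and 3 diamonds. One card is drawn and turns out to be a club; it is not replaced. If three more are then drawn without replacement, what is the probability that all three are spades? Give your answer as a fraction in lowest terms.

7/228

After the first draw, 7 of the remaining 20 cards are spades.
P = 7/20 × 6/19 × 5/18 = 210/6840 = 7/228.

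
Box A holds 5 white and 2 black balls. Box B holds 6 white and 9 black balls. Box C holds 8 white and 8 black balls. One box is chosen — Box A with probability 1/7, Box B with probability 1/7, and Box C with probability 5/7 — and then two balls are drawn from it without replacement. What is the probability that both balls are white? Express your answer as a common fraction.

From Box A: P(both white) = (5/7)(4/6) = 10/21.
From Box B: P(both white) = (6/15)(5/14) = 1/7.
From Box C: P(both white) = (8/16)(7/15) = 7/30.
Total probability = (1/7)(10/21) + (1/7)(1/7) + (5/7)(7/30) = 25/98.

25/98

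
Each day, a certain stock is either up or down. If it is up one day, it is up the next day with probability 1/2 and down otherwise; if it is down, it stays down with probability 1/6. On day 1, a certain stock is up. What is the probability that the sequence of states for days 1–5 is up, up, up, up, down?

Day 1 is given. For each transition, use the conditional probability from the current state:
P(up | up) = 1/2; P(up | up) = 1/2; P(up | up) = 1/2; P(down | up) = 1/2.
P = 1/2 × 1/2 × 1/2 × 1/2 = 1/16.

1/16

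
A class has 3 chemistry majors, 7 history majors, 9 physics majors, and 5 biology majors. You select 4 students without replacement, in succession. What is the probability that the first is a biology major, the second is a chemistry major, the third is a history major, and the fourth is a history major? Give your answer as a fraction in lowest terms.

5/2024

Multiply the probability of each draw given the previous ones:
P = 5/24 × 3/23 × 7/22 × 6/21 = 630/255024 = 5/2024.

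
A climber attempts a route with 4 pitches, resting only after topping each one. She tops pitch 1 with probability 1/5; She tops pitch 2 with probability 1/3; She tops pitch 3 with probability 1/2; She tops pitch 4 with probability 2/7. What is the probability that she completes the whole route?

The events are sequential, so multiply the conditional probabilities:
P = 1/5 × 1/3 × 1/2 × 2/7 = 2/210 = 1/105.

1/105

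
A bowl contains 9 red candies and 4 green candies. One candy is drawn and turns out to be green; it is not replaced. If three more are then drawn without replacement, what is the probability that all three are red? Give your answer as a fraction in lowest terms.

21/55

After the first draw, 9 of the remaining 12 candies are red.
P = 9/12 × 8/11 × 7/10 = 504/1320 = 21/55.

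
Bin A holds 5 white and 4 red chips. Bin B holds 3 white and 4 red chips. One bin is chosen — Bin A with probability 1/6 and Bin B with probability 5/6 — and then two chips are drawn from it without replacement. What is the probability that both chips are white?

125/756

From Bin A: P(both white) = (5/9)(4/8) = 5/18.
From Bin B: P(both white) = (3/7)(2/6) = 1/7.
Total probability = (1/6)(5/18) + (5/6)(1/7) = 125/756.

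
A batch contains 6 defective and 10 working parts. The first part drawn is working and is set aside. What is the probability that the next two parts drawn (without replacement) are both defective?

1/7

With the first part removed, 6 defective remain out of 15.
P = 6/15 × 5/14 = 30/210 = 1/7.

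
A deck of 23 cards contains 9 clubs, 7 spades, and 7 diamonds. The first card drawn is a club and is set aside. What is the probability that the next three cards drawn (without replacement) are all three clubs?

2/55

With the first card removed, 8 clubs remain out of 22.
P = 8/22 × 7/21 × 6/20 = 336/9240 = 2/55.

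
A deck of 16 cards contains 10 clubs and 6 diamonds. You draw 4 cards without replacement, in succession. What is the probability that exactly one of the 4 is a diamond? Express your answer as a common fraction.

36/91

One ordering (a diamond drawn first) has probability 6/16 × 10/15 × 9/14 × 8/13 = 4320/43680 = 9/91.
There are C(4,1) = 4 such orderings, each equally likely, so P = 4 × 9/91 = 36/91.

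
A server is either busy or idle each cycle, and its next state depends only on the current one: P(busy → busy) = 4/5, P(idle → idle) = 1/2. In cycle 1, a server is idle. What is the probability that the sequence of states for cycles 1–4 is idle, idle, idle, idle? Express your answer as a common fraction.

1/8

Cycle 1 is given. For each transition, use the conditional probability from the current state:
P(idle | idle) = 1/2; P(idle | idle) = 1/2; P(idle | idle) = 1/2.
P = 1/2 × 1/2 × 1/2 = 1/8.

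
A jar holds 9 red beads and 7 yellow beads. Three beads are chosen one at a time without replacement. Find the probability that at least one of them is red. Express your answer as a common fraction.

P(no red) = 7/16 × 6/15 × 5/14 = 210/3360 = 1/16.
P(at least one) = 1 − 1/16 = 15/16.

15/16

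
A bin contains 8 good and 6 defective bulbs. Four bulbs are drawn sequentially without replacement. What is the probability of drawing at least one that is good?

986/1001

P(no good) = 6/14 × 5/13 × 4/12 × 3/11 = 360/24024 = 15/1001.
P(at least one) = 1 − 15/1001 = 986/1001.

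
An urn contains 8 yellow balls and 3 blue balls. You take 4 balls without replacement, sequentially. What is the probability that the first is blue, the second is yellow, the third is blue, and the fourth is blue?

1/165

Chain rule:
P = 3/11 × 8/10 × 2/9 × 1/8 = 48/7920 = 1/165.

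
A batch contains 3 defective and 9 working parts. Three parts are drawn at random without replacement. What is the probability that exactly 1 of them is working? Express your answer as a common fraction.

27/220

One ordering (working drawn first) has probability 9/12 × 3/11 × 2/10 = 54/1320 = 9/220.
There are C(3,1) = 3 such orderings, each equally likely, so P = 3 × 9/220 = 27/220.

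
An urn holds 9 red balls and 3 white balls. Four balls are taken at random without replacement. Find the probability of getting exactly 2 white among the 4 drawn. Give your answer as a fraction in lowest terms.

One ordering (white drawn first) has probability 3/12 × 2/11 × 9/10 × 8/9 = 432/11880 = 2/55.
There are C(4,2) = 6 such orderings, each equally likely, so P = 6 × 2/55 = 12/55.

12/55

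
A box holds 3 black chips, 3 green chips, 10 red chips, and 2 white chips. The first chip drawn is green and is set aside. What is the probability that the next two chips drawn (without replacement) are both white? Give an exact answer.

With the first chip removed, 2 white remain out of 17.
P = 2/17 × 1/16 = 2/272 = 1/136.

1/136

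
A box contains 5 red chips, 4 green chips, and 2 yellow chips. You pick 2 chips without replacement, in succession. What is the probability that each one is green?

6/55

P(every draw is green) = 4/11 × 3/10 = 12/110 = 6/55.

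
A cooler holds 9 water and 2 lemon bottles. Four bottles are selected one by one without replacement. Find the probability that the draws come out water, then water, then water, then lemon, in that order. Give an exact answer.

Chain rule:
P = 9/11 × 8/10 × 7/9 × 2/8 = 1008/7920 = 7/55.

7/55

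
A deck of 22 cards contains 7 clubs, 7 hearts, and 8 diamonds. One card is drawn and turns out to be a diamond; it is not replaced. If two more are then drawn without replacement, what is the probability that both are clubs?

1/10

After the first draw, 7 of the remaining 21 cards are clubs.
P = 7/21 × 6/20 = 42/420 = 1/10.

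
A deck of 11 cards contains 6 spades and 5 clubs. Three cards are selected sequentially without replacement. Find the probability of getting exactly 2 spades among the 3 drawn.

5/11

One ordering (spades drawn first) has probability 6/11 × 5/10 × 5/9 = 150/990 = 5/33.
There are C(3,2) = 3 such orderings, each equally likely, so P = 3 × 5/33 = 5/11.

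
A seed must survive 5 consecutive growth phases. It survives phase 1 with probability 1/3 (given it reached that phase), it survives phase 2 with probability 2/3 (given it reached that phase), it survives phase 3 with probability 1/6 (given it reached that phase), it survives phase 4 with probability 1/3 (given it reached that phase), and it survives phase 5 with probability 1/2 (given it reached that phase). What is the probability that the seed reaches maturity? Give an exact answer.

1/162

Multiplying along the chain,
P = 1/3 × 2/3 × 1/6 × 1/3 × 1/2 = 2/324 = 1/162.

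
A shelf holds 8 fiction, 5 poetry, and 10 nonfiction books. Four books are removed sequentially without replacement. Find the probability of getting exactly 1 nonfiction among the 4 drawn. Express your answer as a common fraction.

52/161

One ordering (nonfiction drawn first) has probability 10/23 × 13/22 × 12/21 × 11/20 = 17160/212520 = 13/161.
There are C(4,1) = 4 such orderings, each equally likely, so P = 4 × 13/161 = 52/161.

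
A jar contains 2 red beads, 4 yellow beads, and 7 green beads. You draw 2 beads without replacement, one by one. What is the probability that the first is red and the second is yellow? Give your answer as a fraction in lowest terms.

2/39

Multiply the probability of each draw given the previous ones:
P = 2/13 × 4/12 = 8/156 = 2/39.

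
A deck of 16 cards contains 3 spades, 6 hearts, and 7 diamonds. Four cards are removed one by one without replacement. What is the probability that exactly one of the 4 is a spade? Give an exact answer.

One ordering (a spade drawn first) has probability 3/16 × 13/15 × 12/14 × 11/13 = 5148/43680 = 33/280.
There are C(4,1) = 4 such orderings, each equally likely, so P = 4 × 33/280 = 33/70.

33/70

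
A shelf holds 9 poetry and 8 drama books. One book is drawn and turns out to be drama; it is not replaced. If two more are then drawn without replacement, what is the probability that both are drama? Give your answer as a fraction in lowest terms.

With the first book removed, 7 drama remain out of 16.
P = 7/16 × 6/15 = 42/240 = 7/40.

7/40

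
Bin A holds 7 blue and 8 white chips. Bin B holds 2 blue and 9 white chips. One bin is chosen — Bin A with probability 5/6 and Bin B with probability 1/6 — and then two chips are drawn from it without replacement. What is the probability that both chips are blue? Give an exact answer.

From Bin A: P(both blue) = (7/15)(6/14) = 1/5.
From Bin B: P(both blue) = (2/11)(1/10) = 1/55.
Total probability = (5/6)(1/5) + (1/6)(1/55) = 28/165.

28/165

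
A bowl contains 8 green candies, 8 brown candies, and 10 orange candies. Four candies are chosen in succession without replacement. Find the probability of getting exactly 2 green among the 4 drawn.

One ordering (green drawn first) has probability 8/26 × 7/25 × 18/24 × 17/23 = 17136/358800 = 357/7475.
There are C(4,2) = 6 such orderings, each equally likely, so P = 6 × 357/7475 = 2142/7475.

2142/7475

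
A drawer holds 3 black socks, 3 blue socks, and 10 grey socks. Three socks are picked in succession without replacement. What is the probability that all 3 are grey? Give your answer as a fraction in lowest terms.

3/14

P(all grey) = 10/16 × 9/15 × 8/14 = 720/3360 = 3/14.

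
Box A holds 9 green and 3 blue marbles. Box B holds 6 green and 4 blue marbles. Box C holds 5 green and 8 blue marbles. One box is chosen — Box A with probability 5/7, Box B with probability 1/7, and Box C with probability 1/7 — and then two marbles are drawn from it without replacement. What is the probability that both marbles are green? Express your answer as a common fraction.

From Box A: P(both green) = (9/12)(8/11) = 6/11.
From Box B: P(both green) = (6/10)(5/9) = 1/3.
From Box C: P(both green) = (5/13)(4/12) = 5/39.
Total probability = (5/7)(6/11) + (1/7)(1/3) + (1/7)(5/39) = 456/1001.

456/1001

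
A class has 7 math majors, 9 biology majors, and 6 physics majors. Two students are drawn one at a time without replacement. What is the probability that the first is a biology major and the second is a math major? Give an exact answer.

Each draw changes the counts, so multiply the conditional probabilities along the sequence:
P = 9/22 × 7/21 = 63/462 = 3/22.

3/22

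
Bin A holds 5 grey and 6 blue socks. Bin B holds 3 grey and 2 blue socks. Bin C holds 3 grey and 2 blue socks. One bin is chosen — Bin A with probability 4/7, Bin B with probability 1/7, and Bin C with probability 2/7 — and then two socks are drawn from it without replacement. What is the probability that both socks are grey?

From Bin A: P(both grey) = (5/11)(4/10) = 2/11.
From Bin B: P(both grey) = (3/5)(2/4) = 3/10.
From Bin C: P(both grey) = (3/5)(2/4) = 3/10.
Total probability = (4/7)(2/11) + (1/7)(3/10) + (2/7)(3/10) = 179/770.

179/770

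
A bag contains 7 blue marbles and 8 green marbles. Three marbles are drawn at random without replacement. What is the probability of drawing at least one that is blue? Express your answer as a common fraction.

57/65

P(no blue) = 8/15 × 7/14 × 6/13 = 336/2730 = 8/65.
P(at least one) = 1 − 8/65 = 57/65.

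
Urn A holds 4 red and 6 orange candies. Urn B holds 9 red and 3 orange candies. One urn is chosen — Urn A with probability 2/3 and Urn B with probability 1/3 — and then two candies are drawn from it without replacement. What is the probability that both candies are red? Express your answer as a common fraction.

134/495

From Urn A: P(both red) = (4/10)(3/9) = 2/15.
From Urn B: P(both red) = (9/12)(8/11) = 6/11.
Total probability = (2/3)(2/15) + (1/3)(6/11) = 134/495.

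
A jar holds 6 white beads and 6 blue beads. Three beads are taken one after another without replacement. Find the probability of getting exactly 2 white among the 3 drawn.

9/22

One ordering (white drawn first) has probability 6/12 × 5/11 × 6/10 = 180/1320 = 3/22.
There are C(3,2) = 3 such orderings, each equally likely, so P = 3 × 3/22 = 9/22.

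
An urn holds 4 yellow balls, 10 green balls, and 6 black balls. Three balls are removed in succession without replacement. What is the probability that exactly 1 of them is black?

91/190

One ordering (black drawn first) has probability 6/20 × 14/19 × 13/18 = 1092/6840 = 91/570.
There are C(3,1) = 3 such orderings, each equally likely, so P = 3 × 91/570 = 91/190.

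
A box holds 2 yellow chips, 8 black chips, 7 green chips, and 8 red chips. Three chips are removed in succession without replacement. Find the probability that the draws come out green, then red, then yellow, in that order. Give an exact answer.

Chain rule:
P = 7/25 × 8/24 × 2/23 = 112/13800 = 14/1725.

14/1725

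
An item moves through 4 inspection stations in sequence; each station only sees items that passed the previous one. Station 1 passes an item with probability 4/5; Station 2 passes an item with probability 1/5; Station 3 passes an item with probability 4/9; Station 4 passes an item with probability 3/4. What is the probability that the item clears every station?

The events are sequential, so multiply the conditional probabilities:
P = 4/5 × 1/5 × 4/9 × 3/4 = 48/900 = 4/75.

4/75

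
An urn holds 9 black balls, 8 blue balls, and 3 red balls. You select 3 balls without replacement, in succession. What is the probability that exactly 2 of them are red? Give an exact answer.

17/380

One ordering (red drawn first) has probability 3/20 × 2/19 × 17/18 = 102/6840 = 17/1140.
There are C(3,2) = 3 such orderings, each equally likely, so P = 3 × 17/1140 = 17/380.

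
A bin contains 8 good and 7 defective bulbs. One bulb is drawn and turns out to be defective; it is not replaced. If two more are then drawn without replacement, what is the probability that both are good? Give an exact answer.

After the first draw, 8 of the remaining 14 bulbs are good.
P = 8/14 × 7/13 = 56/182 = 4/13.

4/13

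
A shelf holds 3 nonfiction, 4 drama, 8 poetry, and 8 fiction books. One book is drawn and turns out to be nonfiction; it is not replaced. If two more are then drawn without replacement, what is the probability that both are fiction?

After the first draw, 8 of the remaining 22 books are fiction.
P = 8/22 × 7/21 = 56/462 = 4/33.

4/33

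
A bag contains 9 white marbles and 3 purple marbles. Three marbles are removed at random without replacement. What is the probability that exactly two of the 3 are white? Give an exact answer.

27/55

One ordering (white drawn first) has probability 9/12 × 8/11 × 3/10 = 216/1320 = 9/55.
There are C(3,2) = 3 such orderings, each equally likely, so P = 3 × 9/55 = 27/55.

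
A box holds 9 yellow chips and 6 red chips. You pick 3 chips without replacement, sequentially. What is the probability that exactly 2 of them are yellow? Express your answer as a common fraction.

216/455

One ordering (yellow drawn first) has probability 9/15 × 8/14 × 6/13 = 432/2730 = 72/455.
There are C(3,2) = 3 such orderings, each equally likely, so P = 3 × 72/455 = 216/455.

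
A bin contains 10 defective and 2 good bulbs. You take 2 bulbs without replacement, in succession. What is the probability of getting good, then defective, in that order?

Chain rule:
P = 2/12 × 10/11 = 20/132 = 5/33.

5/33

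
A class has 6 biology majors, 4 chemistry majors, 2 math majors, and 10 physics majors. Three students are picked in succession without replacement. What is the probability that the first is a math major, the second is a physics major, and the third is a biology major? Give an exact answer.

Each draw changes the counts, so multiply the conditional probabilities along the sequence:
P = 2/22 × 10/21 × 6/20 = 120/9240 = 1/77.

1/77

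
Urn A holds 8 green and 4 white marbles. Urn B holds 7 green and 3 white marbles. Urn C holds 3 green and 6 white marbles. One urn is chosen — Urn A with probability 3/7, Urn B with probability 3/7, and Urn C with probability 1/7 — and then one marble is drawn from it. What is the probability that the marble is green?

From Urn A: P(green) = 8/12.
From Urn B: P(green) = 7/10.
From Urn C: P(green) = 3/9.
Total probability = (3/7)(8/12) + (3/7)(7/10) + (1/7)(3/9) = 19/30.

19/30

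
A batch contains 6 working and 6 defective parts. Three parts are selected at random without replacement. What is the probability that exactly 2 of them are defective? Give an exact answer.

9/22

One ordering (defective drawn first) has probability 6/12 × 5/11 × 6/10 = 180/1320 = 3/22.
There are C(3,2) = 3 such orderings, each equally likely, so P = 3 × 3/22 = 9/22.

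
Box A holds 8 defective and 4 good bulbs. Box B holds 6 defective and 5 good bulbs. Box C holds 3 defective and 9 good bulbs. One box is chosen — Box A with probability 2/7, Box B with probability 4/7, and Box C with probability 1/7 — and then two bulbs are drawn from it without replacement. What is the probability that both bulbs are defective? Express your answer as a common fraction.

From Box A: P(both defective) = (8/12)(7/11) = 14/33.
From Box B: P(both defective) = (6/11)(5/10) = 3/11.
From Box C: P(both defective) = (3/12)(2/11) = 1/22.
Total probability = (2/7)(14/33) + (4/7)(3/11) + (1/7)(1/22) = 131/462.

131/462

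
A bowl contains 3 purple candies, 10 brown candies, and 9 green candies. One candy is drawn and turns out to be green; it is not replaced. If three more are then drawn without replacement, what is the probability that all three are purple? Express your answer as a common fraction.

1/1330

After the first draw, 3 of the remaining 21 candies are purple.
P = 3/21 × 2/20 × 1/19 = 6/7980 = 1/1330.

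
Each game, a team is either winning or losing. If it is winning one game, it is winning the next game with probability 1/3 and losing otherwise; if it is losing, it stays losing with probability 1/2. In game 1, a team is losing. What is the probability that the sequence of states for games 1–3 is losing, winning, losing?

1/3

Game 1 is given. For each transition, use the conditional probability from the current state:
P(winning | losing) = 1/2; P(losing | winning) = 2/3.
P = 1/2 × 2/3 = 2/6 = 1/3.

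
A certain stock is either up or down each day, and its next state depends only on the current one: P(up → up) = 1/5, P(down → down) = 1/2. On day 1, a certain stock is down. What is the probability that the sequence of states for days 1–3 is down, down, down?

Day 1 is given. For each transition, use the conditional probability from the current state:
P(down | down) = 1/2; P(down | down) = 1/2.
P = 1/2 × 1/2 = 1/4.

1/4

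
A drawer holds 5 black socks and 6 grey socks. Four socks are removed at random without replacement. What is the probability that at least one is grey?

65/66

P(no grey) = 5/11 × 4/10 × 3/9 × 2/8 = 120/7920 = 1/66.
P(at least one) = 1 − 1/66 = 65/66.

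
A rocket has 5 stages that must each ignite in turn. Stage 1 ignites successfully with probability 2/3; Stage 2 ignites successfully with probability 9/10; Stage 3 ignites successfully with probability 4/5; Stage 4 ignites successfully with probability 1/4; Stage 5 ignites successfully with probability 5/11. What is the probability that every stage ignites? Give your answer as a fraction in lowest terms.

3/55

The events are sequential, so multiply the conditional probabilities:
P = 2/3 × 9/10 × 4/5 × 1/4 × 5/11 = 360/6600 = 3/55.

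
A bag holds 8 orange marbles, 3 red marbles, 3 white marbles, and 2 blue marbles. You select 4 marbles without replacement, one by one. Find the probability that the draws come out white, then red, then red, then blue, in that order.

3/3640

Multiply the probability of each draw given the previous ones:
P = 3/16 × 3/15 × 2/14 × 2/13 = 36/43680 = 3/3640.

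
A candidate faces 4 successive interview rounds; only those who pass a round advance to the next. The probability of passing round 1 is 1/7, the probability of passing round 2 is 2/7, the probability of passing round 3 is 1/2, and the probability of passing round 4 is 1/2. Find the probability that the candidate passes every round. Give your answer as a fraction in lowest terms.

The events are sequential, so multiply the conditional probabilities:
P = 1/7 × 2/7 × 1/2 × 1/2 = 2/196 = 1/98.

1/98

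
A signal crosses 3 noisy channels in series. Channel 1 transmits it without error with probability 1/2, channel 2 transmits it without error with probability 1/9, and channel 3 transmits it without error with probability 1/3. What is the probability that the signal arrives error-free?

1/54

The events are sequential, so multiply the conditional probabilities:
P = 1/2 × 1/9 × 1/3 = 1/54.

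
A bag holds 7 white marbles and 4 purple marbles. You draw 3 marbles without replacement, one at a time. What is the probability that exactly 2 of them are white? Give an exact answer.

28/55

One ordering (white drawn first) has probability 7/11 × 6/10 × 4/9 = 168/990 = 28/165.
There are C(3,2) = 3 such orderings, each equally likely, so P = 3 × 28/165 = 28/55.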